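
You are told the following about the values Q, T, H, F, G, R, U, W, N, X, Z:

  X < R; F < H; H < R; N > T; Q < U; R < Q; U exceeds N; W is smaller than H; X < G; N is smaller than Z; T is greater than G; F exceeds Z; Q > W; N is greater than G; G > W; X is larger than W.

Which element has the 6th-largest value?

The consecutive relations fix a unique order: W < X < G < T < N < Z < F < H < R < Q < U.
Counting 6 from the largest end gives Z.

Z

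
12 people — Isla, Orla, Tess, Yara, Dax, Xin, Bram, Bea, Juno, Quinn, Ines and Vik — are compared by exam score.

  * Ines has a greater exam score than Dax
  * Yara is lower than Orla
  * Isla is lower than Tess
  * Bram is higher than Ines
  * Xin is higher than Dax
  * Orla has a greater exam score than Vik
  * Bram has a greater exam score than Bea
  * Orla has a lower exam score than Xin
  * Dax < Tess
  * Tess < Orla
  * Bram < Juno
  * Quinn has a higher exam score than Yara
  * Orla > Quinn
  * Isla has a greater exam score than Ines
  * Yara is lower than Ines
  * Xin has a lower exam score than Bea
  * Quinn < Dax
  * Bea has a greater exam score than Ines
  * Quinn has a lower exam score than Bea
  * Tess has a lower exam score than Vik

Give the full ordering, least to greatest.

Nothing is placed below Yara, so it is least; from there Yara < Quinn; Quinn < Dax; Dax < Ines; Ines < Isla; Isla < Tess; Tess < Vik; Vik < Orla; Orla < Xin; Xin < Bea; Bea < Bram; Bram < Juno, each given directly.

Yara < Quinn < Dax < Ines < Isla < Tess < Vik < Orla < Xin < Bea < Bram < Juno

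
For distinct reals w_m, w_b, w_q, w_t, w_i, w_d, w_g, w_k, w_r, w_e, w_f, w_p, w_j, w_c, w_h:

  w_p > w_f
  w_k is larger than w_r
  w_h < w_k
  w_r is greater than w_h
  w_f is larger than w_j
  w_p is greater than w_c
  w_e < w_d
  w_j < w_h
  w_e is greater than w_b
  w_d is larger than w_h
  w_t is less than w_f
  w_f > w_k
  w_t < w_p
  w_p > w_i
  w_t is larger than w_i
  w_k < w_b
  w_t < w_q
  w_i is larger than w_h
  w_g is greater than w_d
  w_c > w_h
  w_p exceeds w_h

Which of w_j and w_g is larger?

Link the given pairs in sequence: w_j < w_h; w_h < w_r; w_r < w_k; w_k < w_b; w_b < w_e; w_e < w_d; w_d < w_g.
Chaining these gives w_j < w_h < w_r < w_k < w_b < w_e < w_d < w_g.
So w_j < w_g; w_g is the larger of the two.

w_g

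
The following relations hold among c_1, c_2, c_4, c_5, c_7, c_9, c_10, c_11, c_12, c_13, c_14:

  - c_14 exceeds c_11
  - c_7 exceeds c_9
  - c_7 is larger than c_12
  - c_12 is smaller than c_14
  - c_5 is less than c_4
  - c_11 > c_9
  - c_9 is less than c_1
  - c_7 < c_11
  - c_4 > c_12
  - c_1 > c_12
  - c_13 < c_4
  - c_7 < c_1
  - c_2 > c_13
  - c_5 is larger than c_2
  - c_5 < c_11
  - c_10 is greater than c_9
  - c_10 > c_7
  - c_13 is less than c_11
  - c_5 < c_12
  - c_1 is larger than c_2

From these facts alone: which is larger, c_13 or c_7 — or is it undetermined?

Following the relations from c_13: c_13 < c_2 < c_5 < c_12 < c_7.
So c_7 is larger.

c_7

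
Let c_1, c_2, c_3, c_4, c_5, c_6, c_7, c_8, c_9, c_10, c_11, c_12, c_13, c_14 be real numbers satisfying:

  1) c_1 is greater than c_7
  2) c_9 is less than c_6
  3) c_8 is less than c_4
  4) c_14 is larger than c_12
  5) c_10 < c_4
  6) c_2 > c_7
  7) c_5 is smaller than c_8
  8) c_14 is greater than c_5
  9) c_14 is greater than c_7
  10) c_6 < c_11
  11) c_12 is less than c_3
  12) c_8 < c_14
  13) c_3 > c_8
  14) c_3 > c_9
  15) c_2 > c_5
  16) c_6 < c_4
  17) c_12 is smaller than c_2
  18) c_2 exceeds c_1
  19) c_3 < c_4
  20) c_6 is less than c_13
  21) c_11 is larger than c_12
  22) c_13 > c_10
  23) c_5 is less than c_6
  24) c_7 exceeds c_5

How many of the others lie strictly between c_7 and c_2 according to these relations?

1

Chaining upward from c_7 reaches: c_1, c_14.
Chaining downward from c_2 reaches: c_12, c_5, c_1.
Strictly between c_7 and c_2 are those in both lists: c_1 — 1 element.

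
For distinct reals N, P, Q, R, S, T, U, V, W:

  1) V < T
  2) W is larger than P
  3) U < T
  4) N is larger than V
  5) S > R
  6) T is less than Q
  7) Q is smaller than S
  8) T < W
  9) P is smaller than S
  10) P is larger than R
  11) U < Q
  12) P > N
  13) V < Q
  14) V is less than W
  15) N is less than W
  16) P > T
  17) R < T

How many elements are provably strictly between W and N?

The relations place N below W. An element lies strictly between them when it is forced above N and also forced below W.
Above N: {P, S}. Below W: {U, V, R, T, P}.
Intersection: {P} — 1.

1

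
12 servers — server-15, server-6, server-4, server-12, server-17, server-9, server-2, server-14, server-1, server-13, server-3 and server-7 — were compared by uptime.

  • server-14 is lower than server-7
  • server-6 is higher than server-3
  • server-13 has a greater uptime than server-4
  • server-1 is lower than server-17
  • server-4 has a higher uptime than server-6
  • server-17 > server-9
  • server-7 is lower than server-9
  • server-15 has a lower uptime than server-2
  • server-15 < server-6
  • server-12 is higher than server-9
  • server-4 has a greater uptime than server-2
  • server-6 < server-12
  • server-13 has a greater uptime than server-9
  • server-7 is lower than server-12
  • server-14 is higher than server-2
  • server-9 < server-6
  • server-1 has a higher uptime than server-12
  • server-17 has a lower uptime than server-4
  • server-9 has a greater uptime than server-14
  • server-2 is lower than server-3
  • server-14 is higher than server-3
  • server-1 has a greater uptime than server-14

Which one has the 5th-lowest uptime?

server-7

Chaining the given pairs: server-15 < server-2 < server-3 < server-14 < server-7 < server-9 < server-6 < server-12 < server-1 < server-17 < server-4 < server-13.
Counting 5 from the smallest end gives server-7.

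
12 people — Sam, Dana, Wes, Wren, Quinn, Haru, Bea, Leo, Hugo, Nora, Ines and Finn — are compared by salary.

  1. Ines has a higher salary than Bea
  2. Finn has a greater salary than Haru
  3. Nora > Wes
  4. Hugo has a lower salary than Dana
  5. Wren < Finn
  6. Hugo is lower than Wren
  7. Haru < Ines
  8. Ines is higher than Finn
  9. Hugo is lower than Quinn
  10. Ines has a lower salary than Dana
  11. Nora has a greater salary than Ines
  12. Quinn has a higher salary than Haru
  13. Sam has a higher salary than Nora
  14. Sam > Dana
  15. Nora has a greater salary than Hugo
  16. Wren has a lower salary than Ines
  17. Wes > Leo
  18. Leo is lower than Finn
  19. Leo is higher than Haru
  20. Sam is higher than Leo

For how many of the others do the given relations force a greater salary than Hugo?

The elements the relations force above Hugo are Wren, Finn, Quinn, Ines, Nora, Dana, Sam — no chain reaches any other.
That is 7.

7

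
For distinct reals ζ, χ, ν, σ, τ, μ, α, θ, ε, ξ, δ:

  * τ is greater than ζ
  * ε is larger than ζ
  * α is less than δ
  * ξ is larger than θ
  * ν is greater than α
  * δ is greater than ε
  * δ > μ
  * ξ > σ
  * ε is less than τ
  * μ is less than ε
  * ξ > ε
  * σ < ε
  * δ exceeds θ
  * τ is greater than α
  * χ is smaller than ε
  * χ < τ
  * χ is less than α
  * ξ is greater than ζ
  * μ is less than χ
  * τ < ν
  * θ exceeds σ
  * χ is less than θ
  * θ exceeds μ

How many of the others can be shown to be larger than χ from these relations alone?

7

From χ the given relations immediately reach ε, α, τ, θ.
From those, ν, ξ, δ — 7 in total.
Nothing else is reachable above χ; 7 in all.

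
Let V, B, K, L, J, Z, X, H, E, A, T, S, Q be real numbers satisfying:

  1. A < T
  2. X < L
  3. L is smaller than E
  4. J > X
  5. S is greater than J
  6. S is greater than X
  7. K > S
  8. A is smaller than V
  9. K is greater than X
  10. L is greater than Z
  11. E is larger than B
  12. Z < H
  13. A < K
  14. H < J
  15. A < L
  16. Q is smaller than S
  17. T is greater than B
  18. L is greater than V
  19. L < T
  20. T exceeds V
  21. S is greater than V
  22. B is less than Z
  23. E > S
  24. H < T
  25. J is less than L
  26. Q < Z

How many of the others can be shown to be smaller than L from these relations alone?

8

Directly below L: X, A, V, Z, J.
One step further: Q, B, H (8 so far).
Nothing else is reachable below L; 8 in all.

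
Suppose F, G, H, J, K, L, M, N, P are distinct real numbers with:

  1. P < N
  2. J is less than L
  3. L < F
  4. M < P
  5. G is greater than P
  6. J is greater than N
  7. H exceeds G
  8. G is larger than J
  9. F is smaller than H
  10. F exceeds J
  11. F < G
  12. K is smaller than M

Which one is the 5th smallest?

J

The consecutive relations fix a unique order: K < M < P < N < J < L < F < G < H.
The 5th smallest is J.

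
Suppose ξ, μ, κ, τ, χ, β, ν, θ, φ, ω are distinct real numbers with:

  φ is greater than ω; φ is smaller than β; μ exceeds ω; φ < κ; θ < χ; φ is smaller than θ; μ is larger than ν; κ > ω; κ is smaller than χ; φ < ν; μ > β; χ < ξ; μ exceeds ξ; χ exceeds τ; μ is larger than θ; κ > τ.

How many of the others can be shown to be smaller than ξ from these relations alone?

The elements the relations force below ξ are ω, φ, τ, κ, θ, χ — no chain reaches any other.
That is 6.

6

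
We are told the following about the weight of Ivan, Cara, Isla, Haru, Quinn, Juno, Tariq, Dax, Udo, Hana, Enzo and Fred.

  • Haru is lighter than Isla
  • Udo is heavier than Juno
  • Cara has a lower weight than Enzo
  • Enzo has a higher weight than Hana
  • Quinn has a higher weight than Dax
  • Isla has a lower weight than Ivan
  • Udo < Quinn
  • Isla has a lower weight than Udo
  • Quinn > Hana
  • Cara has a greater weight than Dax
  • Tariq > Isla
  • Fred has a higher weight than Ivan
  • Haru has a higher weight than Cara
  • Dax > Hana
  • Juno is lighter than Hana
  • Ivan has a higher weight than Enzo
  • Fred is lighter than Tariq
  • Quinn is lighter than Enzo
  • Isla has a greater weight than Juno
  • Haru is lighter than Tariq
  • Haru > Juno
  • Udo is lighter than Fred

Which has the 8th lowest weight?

Chaining the given pairs: Juno < Hana < Dax < Cara < Haru < Isla < Udo < Quinn < Enzo < Ivan < Fred < Tariq.
Counting 8 from the smallest end gives Quinn.

Quinn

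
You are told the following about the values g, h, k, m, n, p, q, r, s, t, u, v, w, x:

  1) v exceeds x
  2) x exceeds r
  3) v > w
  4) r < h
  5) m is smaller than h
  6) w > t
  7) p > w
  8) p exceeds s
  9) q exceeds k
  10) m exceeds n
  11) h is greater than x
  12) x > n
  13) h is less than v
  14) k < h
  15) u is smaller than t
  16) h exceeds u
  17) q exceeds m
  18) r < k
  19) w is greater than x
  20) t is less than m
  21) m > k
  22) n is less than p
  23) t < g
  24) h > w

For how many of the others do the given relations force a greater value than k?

From k the given relations immediately reach m, q, h.
From those, v — 4 in total.
No other element is forced above k by the given relations, so the count is 4.

4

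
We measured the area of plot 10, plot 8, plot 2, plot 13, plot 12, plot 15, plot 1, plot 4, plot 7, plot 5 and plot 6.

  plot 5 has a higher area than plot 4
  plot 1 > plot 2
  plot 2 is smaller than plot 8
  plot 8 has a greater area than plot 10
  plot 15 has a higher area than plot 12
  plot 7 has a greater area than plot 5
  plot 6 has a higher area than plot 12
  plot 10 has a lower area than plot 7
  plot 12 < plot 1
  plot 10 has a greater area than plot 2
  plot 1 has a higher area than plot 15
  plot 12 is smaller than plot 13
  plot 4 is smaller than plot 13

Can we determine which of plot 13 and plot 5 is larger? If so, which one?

undetermined

Following every chain through plot 5: above plot 5 we get plot 7; below plot 5 we get plot 4.
plot 13 is not reached, and no chain runs the other way from plot 13 to plot 5.
So the given relations leave the order of plot 5 and plot 13 undetermined.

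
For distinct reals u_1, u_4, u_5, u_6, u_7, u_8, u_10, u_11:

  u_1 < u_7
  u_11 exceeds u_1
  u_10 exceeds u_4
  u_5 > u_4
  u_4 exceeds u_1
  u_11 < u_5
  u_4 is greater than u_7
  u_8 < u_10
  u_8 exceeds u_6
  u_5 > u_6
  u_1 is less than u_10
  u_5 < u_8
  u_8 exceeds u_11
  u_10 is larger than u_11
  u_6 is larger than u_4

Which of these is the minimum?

u_1

u_11 is not least since u_1 < u_11; u_7 is not least since u_1 < u_7; u_4 is not least since u_1 < u_4; u_6 is not least since u_4 < u_6; u_5 is not least since u_11 < u_5; u_8 is not least since u_6 < u_8; u_10 is not least since u_1 < u_10.
Only u_1 has nothing below it, so u_1 is the minimum.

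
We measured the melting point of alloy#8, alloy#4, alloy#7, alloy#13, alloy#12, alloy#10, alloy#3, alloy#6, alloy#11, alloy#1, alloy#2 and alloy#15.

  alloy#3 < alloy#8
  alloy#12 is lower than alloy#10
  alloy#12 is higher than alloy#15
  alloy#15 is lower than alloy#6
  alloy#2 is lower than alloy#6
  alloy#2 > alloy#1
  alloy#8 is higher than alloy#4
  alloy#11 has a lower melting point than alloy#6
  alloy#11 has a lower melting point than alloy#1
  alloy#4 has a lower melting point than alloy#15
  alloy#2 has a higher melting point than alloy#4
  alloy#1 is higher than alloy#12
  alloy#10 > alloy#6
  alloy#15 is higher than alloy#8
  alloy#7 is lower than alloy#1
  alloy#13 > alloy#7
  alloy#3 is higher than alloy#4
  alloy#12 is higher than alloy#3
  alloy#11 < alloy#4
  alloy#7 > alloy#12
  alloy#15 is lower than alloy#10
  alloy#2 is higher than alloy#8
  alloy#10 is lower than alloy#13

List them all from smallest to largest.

alloy#11 < alloy#4 < alloy#3 < alloy#8 < alloy#15 < alloy#12 < alloy#7 < alloy#1 < alloy#2 < alloy#6 < alloy#10 < alloy#13

Nothing is placed below alloy#11, so it is least; from there alloy#11 < alloy#4; alloy#4 < alloy#3; alloy#3 < alloy#8; alloy#8 < alloy#15; alloy#15 < alloy#12; alloy#12 < alloy#7; alloy#7 < alloy#1; alloy#1 < alloy#2; alloy#2 < alloy#6; alloy#6 < alloy#10; alloy#10 < alloy#13, each given directly.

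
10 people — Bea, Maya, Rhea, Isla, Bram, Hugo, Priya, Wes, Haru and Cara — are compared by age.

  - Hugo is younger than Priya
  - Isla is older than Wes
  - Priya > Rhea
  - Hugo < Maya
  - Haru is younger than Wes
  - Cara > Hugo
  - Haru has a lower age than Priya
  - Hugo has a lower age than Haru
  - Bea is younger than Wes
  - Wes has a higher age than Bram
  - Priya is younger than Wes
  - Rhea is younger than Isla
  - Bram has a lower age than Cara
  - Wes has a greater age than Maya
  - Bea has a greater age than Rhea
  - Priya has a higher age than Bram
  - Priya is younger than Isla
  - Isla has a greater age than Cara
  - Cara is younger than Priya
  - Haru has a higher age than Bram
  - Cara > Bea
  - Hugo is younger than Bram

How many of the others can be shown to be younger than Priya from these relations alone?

6

The elements the relations force below Priya are Rhea, Hugo, Bea, Bram, Haru, Cara — no chain reaches any other.
That is 6.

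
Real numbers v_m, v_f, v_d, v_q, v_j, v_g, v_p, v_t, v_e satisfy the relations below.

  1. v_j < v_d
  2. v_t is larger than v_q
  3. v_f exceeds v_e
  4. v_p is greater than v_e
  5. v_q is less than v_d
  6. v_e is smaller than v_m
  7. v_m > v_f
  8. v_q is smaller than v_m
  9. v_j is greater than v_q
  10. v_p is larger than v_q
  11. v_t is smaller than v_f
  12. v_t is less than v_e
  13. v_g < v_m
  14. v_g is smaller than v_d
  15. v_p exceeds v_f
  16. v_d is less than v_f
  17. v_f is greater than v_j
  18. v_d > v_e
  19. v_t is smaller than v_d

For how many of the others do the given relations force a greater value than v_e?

Directly above v_e: v_d, v_f, v_p, v_m.
Nothing else is reachable above v_e; 4 in all.

4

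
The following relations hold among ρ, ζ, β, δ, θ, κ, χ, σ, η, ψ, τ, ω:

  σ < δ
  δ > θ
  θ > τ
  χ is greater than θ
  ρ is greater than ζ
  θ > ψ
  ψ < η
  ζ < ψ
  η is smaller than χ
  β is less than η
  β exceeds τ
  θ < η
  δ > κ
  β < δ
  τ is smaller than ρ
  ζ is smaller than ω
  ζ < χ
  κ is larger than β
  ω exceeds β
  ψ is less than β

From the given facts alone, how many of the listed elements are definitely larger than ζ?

9

Directly above ζ: ψ, ρ, ω, χ.
One step further: θ, β, η (7 so far).
One step further: κ, δ (9 so far).
Nothing else is reachable above ζ; 9 in all.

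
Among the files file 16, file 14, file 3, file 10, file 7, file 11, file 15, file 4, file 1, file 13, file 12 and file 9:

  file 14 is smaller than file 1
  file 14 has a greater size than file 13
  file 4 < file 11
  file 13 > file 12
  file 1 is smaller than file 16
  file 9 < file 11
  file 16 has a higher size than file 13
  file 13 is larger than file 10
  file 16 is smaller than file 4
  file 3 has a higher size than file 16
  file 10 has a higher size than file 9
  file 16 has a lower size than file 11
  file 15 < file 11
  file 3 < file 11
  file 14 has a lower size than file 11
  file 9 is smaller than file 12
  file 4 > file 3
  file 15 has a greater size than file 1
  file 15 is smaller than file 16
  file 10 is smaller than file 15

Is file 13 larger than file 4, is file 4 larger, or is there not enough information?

Following the relations from file 13: file 13 < file 14 < file 1 < file 15 < file 16 < file 3 < file 4.
So file 4 is larger.

file 4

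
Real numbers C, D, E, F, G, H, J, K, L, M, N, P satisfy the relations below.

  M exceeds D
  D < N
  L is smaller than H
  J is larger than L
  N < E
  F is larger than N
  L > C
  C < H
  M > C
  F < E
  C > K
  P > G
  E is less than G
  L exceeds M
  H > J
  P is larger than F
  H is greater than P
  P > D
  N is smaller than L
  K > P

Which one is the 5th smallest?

Piecing the relations together gives one ordering: D < N < F < E < G < P < K < C < M < L < J < H.
Counting 5 from the smallest end gives G.

G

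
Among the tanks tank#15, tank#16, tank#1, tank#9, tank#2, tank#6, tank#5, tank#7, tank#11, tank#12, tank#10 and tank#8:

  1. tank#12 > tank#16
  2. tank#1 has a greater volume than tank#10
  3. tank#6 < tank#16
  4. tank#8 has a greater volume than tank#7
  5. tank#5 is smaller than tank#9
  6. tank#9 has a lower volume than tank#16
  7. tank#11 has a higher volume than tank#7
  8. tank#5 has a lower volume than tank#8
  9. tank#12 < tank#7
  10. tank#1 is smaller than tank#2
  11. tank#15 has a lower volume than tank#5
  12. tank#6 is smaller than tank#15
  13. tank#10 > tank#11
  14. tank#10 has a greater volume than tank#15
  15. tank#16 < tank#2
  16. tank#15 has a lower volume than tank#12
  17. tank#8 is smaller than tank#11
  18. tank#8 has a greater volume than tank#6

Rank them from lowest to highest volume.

tank#6 < tank#15 < tank#5 < tank#9 < tank#16 < tank#12 < tank#7 < tank#8 < tank#11 < tank#10 < tank#1 < tank#2

Each adjacent pair is fixed by a given relation: tank#6 < tank#15; tank#15 < tank#5; tank#5 < tank#9; tank#9 < tank#16; tank#16 < tank#12; tank#12 < tank#7; tank#7 < tank#8; tank#8 < tank#11; tank#11 < tank#10; tank#10 < tank#1; tank#1 < tank#2. Chaining them end to end gives the full order.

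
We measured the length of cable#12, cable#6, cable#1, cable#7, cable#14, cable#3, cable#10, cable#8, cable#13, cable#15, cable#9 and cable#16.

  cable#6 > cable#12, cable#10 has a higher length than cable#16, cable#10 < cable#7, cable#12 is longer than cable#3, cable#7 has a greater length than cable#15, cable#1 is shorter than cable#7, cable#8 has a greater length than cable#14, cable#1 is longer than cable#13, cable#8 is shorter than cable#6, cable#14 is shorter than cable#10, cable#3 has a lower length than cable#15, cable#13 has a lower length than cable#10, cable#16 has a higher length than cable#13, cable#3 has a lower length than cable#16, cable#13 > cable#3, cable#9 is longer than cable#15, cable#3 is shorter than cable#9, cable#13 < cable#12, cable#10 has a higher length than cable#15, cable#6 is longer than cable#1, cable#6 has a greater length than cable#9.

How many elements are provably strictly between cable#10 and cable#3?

3

Chaining upward from cable#3 reaches: cable#15, cable#13, cable#12, cable#1, cable#9, cable#16, cable#7, cable#6.
Chaining downward from cable#10 reaches: cable#14, cable#15, cable#13, cable#16.
Strictly between cable#3 and cable#10 are those in both lists: cable#15, cable#13, cable#16 — 3 elements.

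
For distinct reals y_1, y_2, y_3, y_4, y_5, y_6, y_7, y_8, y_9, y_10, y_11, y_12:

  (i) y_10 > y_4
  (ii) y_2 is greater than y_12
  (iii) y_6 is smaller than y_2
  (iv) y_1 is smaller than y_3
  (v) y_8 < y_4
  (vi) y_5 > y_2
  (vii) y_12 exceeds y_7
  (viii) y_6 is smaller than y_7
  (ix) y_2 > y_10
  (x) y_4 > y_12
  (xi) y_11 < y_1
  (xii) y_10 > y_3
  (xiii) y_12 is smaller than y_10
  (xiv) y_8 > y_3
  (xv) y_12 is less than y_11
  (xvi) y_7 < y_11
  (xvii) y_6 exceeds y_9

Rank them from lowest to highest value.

Each adjacent pair is fixed by a given relation: y_9 < y_6; y_6 < y_7; y_7 < y_12; y_12 < y_11; y_11 < y_1; y_1 < y_3; y_3 < y_8; y_8 < y_4; y_4 < y_10; y_10 < y_2; y_2 < y_5. Chaining them end to end gives the full order.

y_9 < y_6 < y_7 < y_12 < y_11 < y_1 < y_3 < y_8 < y_4 < y_10 < y_2 < y_5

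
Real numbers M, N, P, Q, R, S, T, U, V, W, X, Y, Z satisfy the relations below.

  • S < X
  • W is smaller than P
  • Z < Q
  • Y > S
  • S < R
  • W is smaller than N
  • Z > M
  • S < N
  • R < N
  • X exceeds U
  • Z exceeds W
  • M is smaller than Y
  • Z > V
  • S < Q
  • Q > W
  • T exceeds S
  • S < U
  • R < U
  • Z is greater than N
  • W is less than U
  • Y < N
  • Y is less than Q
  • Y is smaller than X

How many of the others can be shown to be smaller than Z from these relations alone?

From Z the given relations immediately reach W, M, N, V.
From those, S, Y, R — 7 in total.
No other element is forced below Z by the given relations, so the count is 7.

7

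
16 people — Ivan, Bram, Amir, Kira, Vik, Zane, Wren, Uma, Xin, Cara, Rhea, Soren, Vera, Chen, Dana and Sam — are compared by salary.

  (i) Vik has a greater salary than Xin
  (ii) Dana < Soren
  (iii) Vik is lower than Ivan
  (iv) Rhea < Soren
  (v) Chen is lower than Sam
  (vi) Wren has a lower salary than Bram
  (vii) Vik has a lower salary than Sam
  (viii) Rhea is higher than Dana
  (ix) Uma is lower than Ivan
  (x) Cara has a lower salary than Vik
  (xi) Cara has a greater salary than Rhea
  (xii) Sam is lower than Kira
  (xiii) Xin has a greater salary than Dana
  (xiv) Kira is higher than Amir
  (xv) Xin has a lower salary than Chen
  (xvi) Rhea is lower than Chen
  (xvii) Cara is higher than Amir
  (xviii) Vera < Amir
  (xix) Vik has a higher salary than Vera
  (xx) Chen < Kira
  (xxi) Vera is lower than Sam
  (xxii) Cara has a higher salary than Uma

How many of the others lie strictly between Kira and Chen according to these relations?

The relations place Chen below Kira. An element lies strictly between them when it is forced above Chen and also forced below Kira.
Above Chen: {Sam}. Below Kira: {Dana, Rhea, Vera, Xin, Amir, Uma, Cara, Vik, Sam}.
Intersection: {Sam} — 1.

1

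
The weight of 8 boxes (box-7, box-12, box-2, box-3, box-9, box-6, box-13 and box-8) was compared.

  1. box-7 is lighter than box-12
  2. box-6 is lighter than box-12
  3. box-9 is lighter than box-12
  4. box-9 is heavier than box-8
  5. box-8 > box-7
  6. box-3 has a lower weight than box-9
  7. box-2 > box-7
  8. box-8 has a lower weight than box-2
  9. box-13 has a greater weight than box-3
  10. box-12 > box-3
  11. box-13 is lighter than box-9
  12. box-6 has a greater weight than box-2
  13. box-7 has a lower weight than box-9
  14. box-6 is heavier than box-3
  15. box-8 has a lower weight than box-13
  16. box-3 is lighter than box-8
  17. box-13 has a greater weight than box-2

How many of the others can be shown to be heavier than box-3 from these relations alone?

From box-3 the given relations immediately reach box-8, box-13, box-6, box-9, box-12.
From those, box-2 — 6 in total.
Nothing else is reachable above box-3; 6 in all.

6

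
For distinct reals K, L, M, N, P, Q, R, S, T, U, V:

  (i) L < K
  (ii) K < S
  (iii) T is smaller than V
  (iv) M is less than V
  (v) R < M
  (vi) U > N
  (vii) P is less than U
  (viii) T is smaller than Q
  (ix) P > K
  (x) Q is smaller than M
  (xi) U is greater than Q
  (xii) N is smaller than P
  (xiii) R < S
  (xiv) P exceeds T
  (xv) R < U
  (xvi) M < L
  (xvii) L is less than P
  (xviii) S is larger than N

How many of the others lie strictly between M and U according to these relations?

The relations place M below U. An element lies strictly between them when it is forced above M and also forced below U.
Above M: {L, V, K, S, P}. Below U: {T, Q, R, N, L, K, P}.
Intersection: {L, K, P} — 3.

3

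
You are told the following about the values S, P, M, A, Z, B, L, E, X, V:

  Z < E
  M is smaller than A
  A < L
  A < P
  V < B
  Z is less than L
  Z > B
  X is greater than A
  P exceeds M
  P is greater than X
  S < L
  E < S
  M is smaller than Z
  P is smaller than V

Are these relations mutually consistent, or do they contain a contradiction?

consistent

The single ordering M < A < X < P < V < B < Z < E < S < L satisfies every listed relation, so no contradiction arises.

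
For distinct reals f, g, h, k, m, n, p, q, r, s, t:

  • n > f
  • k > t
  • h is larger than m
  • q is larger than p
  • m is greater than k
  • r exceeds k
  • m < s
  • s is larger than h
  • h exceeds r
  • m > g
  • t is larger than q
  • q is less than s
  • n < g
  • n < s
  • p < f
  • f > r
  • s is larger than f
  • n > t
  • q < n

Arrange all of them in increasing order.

p < q < t < k < r < f < n < g < m < h < s

The consecutive links are each given: p < q; q < t; t < k; k < r; r < f; f < n; n < g; g < m; m < h; h < s.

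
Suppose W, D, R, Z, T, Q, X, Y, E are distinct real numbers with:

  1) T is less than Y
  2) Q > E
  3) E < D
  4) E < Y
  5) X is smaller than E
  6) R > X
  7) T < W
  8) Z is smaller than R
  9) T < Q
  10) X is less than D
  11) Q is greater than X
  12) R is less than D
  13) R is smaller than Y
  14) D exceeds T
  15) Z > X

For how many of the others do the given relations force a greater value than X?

6

From X the given relations immediately reach E, Z, R, D, Q.
From those, Y — 6 in total.
Nothing else is reachable above X; 6 in all.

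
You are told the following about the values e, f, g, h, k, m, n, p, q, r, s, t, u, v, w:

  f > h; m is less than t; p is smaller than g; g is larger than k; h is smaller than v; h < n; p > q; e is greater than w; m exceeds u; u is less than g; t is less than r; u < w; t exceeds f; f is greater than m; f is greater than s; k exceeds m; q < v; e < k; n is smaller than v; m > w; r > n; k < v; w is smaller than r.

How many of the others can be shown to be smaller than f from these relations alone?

5

From f the given relations immediately reach h, m, s.
From those, u, w — 5 in total.
No other element is forced below f by the given relations, so the count is 5.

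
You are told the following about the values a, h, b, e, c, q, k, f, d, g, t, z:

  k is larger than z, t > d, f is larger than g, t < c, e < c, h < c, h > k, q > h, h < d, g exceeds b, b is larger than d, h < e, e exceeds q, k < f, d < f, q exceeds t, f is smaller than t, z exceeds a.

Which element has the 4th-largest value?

The consecutive relations fix a unique order: a < z < k < h < d < b < g < f < t < q < e < c.
The 4th largest is t.

t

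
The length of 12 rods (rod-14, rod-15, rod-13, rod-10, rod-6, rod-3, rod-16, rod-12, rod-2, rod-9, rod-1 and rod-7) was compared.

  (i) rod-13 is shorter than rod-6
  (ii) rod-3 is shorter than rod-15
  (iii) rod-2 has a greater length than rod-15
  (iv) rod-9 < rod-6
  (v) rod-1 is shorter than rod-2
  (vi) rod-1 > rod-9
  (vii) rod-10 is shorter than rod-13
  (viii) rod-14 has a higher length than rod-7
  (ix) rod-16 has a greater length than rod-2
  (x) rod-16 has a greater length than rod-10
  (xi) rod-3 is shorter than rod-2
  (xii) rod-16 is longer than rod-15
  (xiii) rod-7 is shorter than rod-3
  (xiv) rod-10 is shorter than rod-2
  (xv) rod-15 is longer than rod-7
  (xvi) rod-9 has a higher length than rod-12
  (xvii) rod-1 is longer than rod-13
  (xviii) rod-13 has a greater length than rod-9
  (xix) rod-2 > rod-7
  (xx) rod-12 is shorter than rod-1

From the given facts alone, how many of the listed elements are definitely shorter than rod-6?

4

From rod-6 the given relations immediately reach rod-9, rod-13.
From those, rod-10, rod-12 — 4 in total.
No other element is forced below rod-6 by the given relations, so the count is 4.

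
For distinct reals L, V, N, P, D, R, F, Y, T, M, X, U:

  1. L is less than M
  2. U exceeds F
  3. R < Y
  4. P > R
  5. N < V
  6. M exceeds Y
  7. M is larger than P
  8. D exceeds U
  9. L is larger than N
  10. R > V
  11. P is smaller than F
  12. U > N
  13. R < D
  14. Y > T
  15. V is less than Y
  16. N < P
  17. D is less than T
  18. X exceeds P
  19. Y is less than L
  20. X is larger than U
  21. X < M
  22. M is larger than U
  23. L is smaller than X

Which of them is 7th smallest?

D

Chaining the given pairs: N < V < R < P < F < U < D < T < Y < L < X < M.
The 7th smallest is D.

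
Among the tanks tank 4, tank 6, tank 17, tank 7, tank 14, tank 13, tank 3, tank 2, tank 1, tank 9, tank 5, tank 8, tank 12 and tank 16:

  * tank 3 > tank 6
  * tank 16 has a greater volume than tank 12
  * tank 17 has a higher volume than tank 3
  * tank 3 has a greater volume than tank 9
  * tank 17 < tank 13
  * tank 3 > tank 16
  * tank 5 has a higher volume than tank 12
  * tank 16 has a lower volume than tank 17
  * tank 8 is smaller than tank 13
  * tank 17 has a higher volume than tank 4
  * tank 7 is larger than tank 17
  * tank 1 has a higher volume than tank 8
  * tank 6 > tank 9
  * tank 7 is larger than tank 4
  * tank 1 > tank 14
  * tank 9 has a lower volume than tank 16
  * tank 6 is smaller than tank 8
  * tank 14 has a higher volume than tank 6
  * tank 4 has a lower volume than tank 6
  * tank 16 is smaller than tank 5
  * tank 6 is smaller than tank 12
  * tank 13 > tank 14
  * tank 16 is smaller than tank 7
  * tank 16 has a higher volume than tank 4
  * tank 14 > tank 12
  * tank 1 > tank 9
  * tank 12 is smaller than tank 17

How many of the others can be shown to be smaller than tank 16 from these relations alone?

The elements the relations force below tank 16 are tank 4, tank 9, tank 6, tank 12 — no chain reaches any other.
That is 4.

4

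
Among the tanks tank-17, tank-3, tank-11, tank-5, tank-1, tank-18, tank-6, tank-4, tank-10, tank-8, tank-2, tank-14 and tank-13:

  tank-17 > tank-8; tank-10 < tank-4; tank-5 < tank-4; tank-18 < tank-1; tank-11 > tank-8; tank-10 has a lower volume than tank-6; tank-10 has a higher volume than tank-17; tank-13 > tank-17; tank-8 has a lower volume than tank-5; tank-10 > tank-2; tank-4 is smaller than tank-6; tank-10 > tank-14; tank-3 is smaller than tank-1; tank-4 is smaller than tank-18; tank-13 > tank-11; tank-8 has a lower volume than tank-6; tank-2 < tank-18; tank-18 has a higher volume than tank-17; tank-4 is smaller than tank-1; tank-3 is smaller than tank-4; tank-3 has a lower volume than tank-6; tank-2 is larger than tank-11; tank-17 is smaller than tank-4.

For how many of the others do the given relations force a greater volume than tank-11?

Directly above tank-11: tank-2, tank-13.
One step further: tank-10, tank-18 (4 so far).
One step further: tank-4, tank-1, tank-6 (7 so far).
Nothing else is reachable above tank-11; 7 in all.

7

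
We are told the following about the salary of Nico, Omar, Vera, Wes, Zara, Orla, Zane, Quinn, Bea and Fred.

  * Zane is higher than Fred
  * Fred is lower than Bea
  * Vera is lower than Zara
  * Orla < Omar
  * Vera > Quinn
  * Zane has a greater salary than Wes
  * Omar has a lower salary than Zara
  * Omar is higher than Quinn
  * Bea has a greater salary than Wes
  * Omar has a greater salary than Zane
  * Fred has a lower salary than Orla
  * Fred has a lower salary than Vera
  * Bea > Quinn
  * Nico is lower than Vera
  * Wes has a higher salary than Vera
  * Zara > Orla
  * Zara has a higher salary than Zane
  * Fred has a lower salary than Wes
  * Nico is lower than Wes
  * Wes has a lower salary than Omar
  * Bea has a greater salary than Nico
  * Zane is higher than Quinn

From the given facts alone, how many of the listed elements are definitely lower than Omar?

7

Directly below Omar: Quinn, Wes, Zane, Orla.
One step further: Fred, Nico, Vera (7 so far).
Nothing else is reachable below Omar; 7 in all.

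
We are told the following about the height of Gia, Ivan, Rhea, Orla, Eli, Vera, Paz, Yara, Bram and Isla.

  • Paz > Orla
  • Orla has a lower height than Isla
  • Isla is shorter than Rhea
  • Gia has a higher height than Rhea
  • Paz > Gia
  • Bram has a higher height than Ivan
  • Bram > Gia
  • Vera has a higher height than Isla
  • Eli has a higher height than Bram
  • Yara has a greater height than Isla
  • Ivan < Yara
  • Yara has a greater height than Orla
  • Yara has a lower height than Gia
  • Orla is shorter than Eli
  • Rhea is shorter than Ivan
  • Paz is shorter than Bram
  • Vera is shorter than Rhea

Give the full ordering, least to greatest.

Nothing is placed below Orla, so it is least; from there Orla < Isla; Isla < Vera; Vera < Rhea; Rhea < Ivan; Ivan < Yara; Yara < Gia; Gia < Paz; Paz < Bram; Bram < Eli, each given directly.

Orla < Isla < Vera < Rhea < Ivan < Yara < Gia < Paz < Bram < Eli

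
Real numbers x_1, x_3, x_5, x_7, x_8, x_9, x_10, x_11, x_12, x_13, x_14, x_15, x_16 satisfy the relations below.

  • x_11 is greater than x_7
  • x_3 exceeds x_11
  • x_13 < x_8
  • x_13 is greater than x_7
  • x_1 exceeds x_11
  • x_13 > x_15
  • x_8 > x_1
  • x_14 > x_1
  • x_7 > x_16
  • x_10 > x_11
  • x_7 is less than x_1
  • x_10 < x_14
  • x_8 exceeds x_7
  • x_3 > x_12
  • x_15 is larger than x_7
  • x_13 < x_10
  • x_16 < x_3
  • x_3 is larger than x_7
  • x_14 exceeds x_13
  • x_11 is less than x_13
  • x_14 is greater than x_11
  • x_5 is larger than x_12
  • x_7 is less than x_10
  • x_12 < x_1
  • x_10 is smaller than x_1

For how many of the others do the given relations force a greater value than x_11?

Directly above x_11: x_13, x_3, x_10, x_1, x_14.
One step further: x_8 (6 so far).
Nothing else is reachable above x_11; 6 in all.

6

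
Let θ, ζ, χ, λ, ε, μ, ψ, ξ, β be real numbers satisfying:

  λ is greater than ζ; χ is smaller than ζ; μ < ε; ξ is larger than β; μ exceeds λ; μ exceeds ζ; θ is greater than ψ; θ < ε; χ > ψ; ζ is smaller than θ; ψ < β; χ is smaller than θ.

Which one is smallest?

ψ

Chaining upward from ψ: directly above it, χ, β, θ; then ζ, ξ, ε; then λ, μ.
That covers every other element, and nothing is given below ψ, so ψ is the smallest.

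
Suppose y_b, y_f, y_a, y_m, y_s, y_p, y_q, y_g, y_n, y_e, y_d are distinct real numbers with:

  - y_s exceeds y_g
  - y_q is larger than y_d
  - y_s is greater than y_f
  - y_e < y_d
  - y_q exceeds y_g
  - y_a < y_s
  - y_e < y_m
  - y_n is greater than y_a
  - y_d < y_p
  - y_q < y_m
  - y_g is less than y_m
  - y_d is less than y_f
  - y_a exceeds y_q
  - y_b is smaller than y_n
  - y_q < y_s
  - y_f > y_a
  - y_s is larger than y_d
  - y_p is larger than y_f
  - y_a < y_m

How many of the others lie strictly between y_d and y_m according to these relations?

The relations place y_d below y_m. An element lies strictly between them when it is forced above y_d and also forced below y_m.
Above y_d: {y_q, y_a, y_f, y_p, y_n, y_s}. Below y_m: {y_e, y_g, y_q, y_a}.
Intersection: {y_q, y_a} — 2.

2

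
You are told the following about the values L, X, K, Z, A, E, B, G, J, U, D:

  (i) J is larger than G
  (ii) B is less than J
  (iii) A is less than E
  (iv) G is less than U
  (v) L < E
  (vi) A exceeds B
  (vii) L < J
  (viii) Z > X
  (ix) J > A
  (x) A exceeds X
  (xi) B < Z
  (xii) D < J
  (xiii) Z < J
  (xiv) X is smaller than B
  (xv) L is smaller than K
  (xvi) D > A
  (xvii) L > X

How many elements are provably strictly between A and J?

The relations place A below J. An element lies strictly between them when it is forced above A and also forced below J.
Above A: {D, E}. Below J: {X, B, D, L, G, Z}.
Intersection: {D} — 1.

1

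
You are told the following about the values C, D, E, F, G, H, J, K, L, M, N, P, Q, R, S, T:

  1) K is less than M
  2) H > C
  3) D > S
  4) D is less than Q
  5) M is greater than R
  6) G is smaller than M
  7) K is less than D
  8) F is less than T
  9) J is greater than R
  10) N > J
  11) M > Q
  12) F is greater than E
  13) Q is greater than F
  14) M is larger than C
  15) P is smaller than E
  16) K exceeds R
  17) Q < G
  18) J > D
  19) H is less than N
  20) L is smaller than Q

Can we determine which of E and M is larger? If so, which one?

M

E < F and F < Q give E < Q.
With Q < G: E < F < Q < G.
With G < M: E < F < Q < G < M.
So M is larger.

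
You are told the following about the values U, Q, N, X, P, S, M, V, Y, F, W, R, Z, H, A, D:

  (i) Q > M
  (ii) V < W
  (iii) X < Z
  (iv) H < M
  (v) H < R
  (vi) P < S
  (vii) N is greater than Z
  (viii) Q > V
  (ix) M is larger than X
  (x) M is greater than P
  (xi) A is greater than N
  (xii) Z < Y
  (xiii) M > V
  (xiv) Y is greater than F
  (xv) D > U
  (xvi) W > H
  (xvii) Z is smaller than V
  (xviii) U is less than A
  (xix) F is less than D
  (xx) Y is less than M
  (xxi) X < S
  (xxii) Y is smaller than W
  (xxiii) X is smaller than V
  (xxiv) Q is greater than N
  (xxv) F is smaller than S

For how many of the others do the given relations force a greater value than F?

6

From F the given relations immediately reach Y, S, D.
From those, M, W — 5 in total.
From those, Q — 6 in total.
Nothing else is reachable above F; 6 in all.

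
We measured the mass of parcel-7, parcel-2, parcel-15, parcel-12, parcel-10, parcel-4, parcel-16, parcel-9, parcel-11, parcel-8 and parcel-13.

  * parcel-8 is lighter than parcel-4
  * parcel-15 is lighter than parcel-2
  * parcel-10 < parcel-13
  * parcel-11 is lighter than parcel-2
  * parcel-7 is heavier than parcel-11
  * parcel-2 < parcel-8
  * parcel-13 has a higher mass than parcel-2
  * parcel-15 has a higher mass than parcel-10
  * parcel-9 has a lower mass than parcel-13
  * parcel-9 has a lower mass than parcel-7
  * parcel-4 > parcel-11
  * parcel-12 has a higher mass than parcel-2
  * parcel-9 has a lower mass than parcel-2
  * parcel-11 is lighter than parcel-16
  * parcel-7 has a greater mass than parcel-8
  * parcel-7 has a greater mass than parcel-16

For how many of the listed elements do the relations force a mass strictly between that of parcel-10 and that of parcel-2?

1

The relations place parcel-10 below parcel-2. An element lies strictly between them when it is forced above parcel-10 and also forced below parcel-2.
Above parcel-10: {parcel-15, parcel-8, parcel-13, parcel-12, parcel-4, parcel-7}. Below parcel-2: {parcel-15, parcel-9, parcel-11}.
Intersection: {parcel-15} — 1.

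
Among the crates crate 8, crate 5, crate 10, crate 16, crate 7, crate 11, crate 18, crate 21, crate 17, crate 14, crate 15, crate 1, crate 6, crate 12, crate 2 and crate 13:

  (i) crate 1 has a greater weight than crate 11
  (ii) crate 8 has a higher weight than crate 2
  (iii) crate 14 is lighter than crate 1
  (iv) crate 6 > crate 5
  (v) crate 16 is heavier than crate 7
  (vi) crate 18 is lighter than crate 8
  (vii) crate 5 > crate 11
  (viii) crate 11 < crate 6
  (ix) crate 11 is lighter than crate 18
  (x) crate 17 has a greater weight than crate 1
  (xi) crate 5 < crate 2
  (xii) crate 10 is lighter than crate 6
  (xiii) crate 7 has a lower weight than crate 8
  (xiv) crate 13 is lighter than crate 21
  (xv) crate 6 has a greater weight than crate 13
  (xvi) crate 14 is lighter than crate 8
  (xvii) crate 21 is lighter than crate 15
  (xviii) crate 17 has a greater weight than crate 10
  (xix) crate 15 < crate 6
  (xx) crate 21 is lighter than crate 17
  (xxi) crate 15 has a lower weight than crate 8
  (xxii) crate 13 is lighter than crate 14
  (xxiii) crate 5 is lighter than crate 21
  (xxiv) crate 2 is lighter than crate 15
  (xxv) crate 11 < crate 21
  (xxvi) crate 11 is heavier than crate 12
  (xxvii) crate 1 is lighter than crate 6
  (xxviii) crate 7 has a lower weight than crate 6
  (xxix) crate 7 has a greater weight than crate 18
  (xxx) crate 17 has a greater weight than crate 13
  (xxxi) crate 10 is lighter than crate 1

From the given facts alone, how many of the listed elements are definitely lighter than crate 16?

4

The elements the relations force below crate 16 are crate 12, crate 11, crate 18, crate 7 — no chain reaches any other.
That is 4.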